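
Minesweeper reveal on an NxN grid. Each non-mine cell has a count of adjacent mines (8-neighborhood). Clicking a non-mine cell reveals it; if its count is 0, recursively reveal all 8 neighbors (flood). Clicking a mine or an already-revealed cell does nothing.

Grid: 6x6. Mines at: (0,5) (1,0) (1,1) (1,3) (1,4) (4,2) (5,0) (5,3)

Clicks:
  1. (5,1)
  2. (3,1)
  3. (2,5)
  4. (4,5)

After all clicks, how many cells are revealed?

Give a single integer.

Click 1 (5,1) count=2: revealed 1 new [(5,1)] -> total=1
Click 2 (3,1) count=1: revealed 1 new [(3,1)] -> total=2
Click 3 (2,5) count=1: revealed 1 new [(2,5)] -> total=3
Click 4 (4,5) count=0: revealed 10 new [(2,3) (2,4) (3,3) (3,4) (3,5) (4,3) (4,4) (4,5) (5,4) (5,5)] -> total=13

Answer: 13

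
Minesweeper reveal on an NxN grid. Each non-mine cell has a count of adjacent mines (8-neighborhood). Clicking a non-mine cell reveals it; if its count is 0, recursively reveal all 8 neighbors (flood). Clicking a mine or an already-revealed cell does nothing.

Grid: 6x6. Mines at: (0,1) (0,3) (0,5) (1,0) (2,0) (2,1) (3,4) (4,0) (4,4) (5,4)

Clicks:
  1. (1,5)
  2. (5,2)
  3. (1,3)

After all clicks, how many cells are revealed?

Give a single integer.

Answer: 11

Derivation:
Click 1 (1,5) count=1: revealed 1 new [(1,5)] -> total=1
Click 2 (5,2) count=0: revealed 9 new [(3,1) (3,2) (3,3) (4,1) (4,2) (4,3) (5,1) (5,2) (5,3)] -> total=10
Click 3 (1,3) count=1: revealed 1 new [(1,3)] -> total=11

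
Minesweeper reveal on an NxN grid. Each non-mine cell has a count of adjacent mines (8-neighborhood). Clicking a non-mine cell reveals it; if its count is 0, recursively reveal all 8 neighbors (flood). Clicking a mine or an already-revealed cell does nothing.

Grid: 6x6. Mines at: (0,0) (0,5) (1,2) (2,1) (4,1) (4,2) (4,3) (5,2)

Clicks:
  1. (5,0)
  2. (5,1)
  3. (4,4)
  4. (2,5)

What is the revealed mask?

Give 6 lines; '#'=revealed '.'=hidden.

Click 1 (5,0) count=1: revealed 1 new [(5,0)] -> total=1
Click 2 (5,1) count=3: revealed 1 new [(5,1)] -> total=2
Click 3 (4,4) count=1: revealed 1 new [(4,4)] -> total=3
Click 4 (2,5) count=0: revealed 12 new [(1,3) (1,4) (1,5) (2,3) (2,4) (2,5) (3,3) (3,4) (3,5) (4,5) (5,4) (5,5)] -> total=15

Answer: ......
...###
...###
...###
....##
##..##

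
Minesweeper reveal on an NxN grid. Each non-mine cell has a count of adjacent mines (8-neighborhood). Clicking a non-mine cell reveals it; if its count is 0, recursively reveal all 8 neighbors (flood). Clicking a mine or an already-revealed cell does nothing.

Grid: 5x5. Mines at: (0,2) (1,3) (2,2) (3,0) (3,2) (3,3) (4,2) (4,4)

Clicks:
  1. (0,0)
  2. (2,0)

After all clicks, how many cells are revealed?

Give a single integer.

Answer: 6

Derivation:
Click 1 (0,0) count=0: revealed 6 new [(0,0) (0,1) (1,0) (1,1) (2,0) (2,1)] -> total=6
Click 2 (2,0) count=1: revealed 0 new [(none)] -> total=6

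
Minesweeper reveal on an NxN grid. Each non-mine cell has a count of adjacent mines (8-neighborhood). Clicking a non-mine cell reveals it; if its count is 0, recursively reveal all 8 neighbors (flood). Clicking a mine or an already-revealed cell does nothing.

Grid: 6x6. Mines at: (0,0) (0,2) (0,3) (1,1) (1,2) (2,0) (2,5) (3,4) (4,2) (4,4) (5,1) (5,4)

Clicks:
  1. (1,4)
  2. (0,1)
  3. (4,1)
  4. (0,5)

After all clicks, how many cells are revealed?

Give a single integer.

Answer: 6

Derivation:
Click 1 (1,4) count=2: revealed 1 new [(1,4)] -> total=1
Click 2 (0,1) count=4: revealed 1 new [(0,1)] -> total=2
Click 3 (4,1) count=2: revealed 1 new [(4,1)] -> total=3
Click 4 (0,5) count=0: revealed 3 new [(0,4) (0,5) (1,5)] -> total=6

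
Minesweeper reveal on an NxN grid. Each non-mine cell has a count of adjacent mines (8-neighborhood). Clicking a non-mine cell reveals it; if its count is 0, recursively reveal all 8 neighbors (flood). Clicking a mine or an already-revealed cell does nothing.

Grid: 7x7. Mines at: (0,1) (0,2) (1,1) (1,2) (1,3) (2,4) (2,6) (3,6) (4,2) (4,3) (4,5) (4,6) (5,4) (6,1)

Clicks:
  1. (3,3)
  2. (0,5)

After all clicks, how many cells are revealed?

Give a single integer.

Answer: 7

Derivation:
Click 1 (3,3) count=3: revealed 1 new [(3,3)] -> total=1
Click 2 (0,5) count=0: revealed 6 new [(0,4) (0,5) (0,6) (1,4) (1,5) (1,6)] -> total=7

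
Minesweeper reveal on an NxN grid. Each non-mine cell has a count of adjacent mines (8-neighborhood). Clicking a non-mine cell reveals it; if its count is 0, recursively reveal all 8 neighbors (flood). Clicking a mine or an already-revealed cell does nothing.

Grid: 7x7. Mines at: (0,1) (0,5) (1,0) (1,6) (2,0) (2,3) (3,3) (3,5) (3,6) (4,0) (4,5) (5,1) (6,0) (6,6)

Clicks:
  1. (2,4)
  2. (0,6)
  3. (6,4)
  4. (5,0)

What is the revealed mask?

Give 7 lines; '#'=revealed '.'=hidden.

Answer: ......#
.......
....#..
.......
..###..
#.####.
..####.

Derivation:
Click 1 (2,4) count=3: revealed 1 new [(2,4)] -> total=1
Click 2 (0,6) count=2: revealed 1 new [(0,6)] -> total=2
Click 3 (6,4) count=0: revealed 11 new [(4,2) (4,3) (4,4) (5,2) (5,3) (5,4) (5,5) (6,2) (6,3) (6,4) (6,5)] -> total=13
Click 4 (5,0) count=3: revealed 1 new [(5,0)] -> total=14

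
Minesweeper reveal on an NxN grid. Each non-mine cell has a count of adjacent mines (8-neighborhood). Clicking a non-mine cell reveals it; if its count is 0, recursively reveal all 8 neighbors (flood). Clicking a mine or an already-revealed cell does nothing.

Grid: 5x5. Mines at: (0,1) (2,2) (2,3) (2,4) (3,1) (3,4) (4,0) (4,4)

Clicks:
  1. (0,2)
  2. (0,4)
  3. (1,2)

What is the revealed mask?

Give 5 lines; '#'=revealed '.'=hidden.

Answer: ..###
..###
.....
.....
.....

Derivation:
Click 1 (0,2) count=1: revealed 1 new [(0,2)] -> total=1
Click 2 (0,4) count=0: revealed 5 new [(0,3) (0,4) (1,2) (1,3) (1,4)] -> total=6
Click 3 (1,2) count=3: revealed 0 new [(none)] -> total=6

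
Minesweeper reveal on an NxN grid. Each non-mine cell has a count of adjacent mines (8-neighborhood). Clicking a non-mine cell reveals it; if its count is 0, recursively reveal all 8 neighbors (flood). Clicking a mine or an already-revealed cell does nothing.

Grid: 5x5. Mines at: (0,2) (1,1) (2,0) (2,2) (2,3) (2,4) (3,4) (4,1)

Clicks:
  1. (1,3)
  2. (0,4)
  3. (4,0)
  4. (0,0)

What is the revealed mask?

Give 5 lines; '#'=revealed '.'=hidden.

Answer: #..##
...##
.....
.....
#....

Derivation:
Click 1 (1,3) count=4: revealed 1 new [(1,3)] -> total=1
Click 2 (0,4) count=0: revealed 3 new [(0,3) (0,4) (1,4)] -> total=4
Click 3 (4,0) count=1: revealed 1 new [(4,0)] -> total=5
Click 4 (0,0) count=1: revealed 1 new [(0,0)] -> total=6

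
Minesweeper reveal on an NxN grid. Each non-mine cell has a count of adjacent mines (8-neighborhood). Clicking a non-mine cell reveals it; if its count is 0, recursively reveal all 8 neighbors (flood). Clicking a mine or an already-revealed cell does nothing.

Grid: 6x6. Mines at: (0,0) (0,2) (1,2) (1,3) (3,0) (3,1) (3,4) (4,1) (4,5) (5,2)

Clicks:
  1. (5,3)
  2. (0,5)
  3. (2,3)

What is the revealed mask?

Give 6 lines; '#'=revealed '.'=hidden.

Answer: ....##
....##
...###
......
......
...#..

Derivation:
Click 1 (5,3) count=1: revealed 1 new [(5,3)] -> total=1
Click 2 (0,5) count=0: revealed 6 new [(0,4) (0,5) (1,4) (1,5) (2,4) (2,5)] -> total=7
Click 3 (2,3) count=3: revealed 1 new [(2,3)] -> total=8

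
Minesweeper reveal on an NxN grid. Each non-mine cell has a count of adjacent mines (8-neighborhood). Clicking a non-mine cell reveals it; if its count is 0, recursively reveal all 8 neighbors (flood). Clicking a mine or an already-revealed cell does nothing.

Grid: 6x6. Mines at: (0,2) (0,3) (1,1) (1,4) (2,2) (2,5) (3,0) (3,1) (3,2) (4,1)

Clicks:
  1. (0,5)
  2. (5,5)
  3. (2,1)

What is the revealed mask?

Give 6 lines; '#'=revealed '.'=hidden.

Answer: .....#
......
.#....
...###
..####
..####

Derivation:
Click 1 (0,5) count=1: revealed 1 new [(0,5)] -> total=1
Click 2 (5,5) count=0: revealed 11 new [(3,3) (3,4) (3,5) (4,2) (4,3) (4,4) (4,5) (5,2) (5,3) (5,4) (5,5)] -> total=12
Click 3 (2,1) count=5: revealed 1 new [(2,1)] -> total=13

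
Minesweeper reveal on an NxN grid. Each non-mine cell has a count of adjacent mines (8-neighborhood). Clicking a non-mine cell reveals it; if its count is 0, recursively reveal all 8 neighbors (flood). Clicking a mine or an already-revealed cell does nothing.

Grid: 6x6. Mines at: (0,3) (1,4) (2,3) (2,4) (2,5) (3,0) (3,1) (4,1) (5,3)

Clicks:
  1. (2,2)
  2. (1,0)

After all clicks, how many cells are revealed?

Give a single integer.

Click 1 (2,2) count=2: revealed 1 new [(2,2)] -> total=1
Click 2 (1,0) count=0: revealed 8 new [(0,0) (0,1) (0,2) (1,0) (1,1) (1,2) (2,0) (2,1)] -> total=9

Answer: 9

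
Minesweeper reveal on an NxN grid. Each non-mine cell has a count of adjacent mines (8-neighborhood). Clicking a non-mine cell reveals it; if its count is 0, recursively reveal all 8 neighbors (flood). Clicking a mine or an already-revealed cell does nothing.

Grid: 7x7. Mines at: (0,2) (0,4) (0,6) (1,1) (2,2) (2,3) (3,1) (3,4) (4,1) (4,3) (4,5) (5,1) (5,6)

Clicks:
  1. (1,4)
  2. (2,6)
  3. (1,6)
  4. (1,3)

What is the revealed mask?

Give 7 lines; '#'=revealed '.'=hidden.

Click 1 (1,4) count=2: revealed 1 new [(1,4)] -> total=1
Click 2 (2,6) count=0: revealed 6 new [(1,5) (1,6) (2,5) (2,6) (3,5) (3,6)] -> total=7
Click 3 (1,6) count=1: revealed 0 new [(none)] -> total=7
Click 4 (1,3) count=4: revealed 1 new [(1,3)] -> total=8

Answer: .......
...####
.....##
.....##
.......
.......
.......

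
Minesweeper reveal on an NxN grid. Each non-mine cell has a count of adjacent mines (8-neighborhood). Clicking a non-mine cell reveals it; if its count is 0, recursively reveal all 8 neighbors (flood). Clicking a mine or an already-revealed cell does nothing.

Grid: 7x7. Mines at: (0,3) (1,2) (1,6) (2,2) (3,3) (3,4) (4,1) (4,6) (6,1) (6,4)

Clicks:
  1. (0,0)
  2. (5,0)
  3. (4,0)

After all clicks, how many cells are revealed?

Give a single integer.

Click 1 (0,0) count=0: revealed 8 new [(0,0) (0,1) (1,0) (1,1) (2,0) (2,1) (3,0) (3,1)] -> total=8
Click 2 (5,0) count=2: revealed 1 new [(5,0)] -> total=9
Click 3 (4,0) count=1: revealed 1 new [(4,0)] -> total=10

Answer: 10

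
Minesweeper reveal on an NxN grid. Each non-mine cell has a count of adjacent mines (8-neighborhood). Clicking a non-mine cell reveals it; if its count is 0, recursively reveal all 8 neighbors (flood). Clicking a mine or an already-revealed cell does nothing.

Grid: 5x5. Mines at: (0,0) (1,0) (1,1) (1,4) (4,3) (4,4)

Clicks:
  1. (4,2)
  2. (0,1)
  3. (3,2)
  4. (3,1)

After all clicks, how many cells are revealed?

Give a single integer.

Click 1 (4,2) count=1: revealed 1 new [(4,2)] -> total=1
Click 2 (0,1) count=3: revealed 1 new [(0,1)] -> total=2
Click 3 (3,2) count=1: revealed 1 new [(3,2)] -> total=3
Click 4 (3,1) count=0: revealed 7 new [(2,0) (2,1) (2,2) (3,0) (3,1) (4,0) (4,1)] -> total=10

Answer: 10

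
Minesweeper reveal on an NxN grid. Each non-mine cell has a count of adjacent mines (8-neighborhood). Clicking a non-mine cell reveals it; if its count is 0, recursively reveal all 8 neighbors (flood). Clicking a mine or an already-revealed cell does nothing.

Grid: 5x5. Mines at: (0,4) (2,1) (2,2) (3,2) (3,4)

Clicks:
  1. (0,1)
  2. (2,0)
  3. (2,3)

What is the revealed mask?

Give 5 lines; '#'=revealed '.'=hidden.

Click 1 (0,1) count=0: revealed 8 new [(0,0) (0,1) (0,2) (0,3) (1,0) (1,1) (1,2) (1,3)] -> total=8
Click 2 (2,0) count=1: revealed 1 new [(2,0)] -> total=9
Click 3 (2,3) count=3: revealed 1 new [(2,3)] -> total=10

Answer: ####.
####.
#..#.
.....
.....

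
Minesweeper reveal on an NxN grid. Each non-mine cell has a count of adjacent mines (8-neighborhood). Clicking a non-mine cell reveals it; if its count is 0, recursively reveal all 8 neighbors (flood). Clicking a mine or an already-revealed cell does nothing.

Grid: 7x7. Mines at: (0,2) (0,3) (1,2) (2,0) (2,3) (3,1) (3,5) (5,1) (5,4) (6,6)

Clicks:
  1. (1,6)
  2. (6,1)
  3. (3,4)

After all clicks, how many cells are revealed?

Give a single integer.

Click 1 (1,6) count=0: revealed 9 new [(0,4) (0,5) (0,6) (1,4) (1,5) (1,6) (2,4) (2,5) (2,6)] -> total=9
Click 2 (6,1) count=1: revealed 1 new [(6,1)] -> total=10
Click 3 (3,4) count=2: revealed 1 new [(3,4)] -> total=11

Answer: 11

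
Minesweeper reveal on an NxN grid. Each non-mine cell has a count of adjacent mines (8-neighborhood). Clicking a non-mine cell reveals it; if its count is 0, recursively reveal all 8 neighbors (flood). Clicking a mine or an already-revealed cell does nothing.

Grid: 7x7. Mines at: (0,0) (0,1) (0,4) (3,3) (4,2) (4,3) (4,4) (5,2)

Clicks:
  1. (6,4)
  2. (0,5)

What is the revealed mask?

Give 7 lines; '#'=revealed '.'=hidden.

Answer: .....##
....###
....###
....###
.....##
...####
...####

Derivation:
Click 1 (6,4) count=0: revealed 21 new [(0,5) (0,6) (1,4) (1,5) (1,6) (2,4) (2,5) (2,6) (3,4) (3,5) (3,6) (4,5) (4,6) (5,3) (5,4) (5,5) (5,6) (6,3) (6,4) (6,5) (6,6)] -> total=21
Click 2 (0,5) count=1: revealed 0 new [(none)] -> total=21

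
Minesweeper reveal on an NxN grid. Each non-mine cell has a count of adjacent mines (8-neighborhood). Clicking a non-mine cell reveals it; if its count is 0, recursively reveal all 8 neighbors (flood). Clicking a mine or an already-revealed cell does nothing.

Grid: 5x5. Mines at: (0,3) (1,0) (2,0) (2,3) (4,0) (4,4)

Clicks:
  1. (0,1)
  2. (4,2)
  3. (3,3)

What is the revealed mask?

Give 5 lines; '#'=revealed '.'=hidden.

Answer: .#...
.....
.....
.###.
.###.

Derivation:
Click 1 (0,1) count=1: revealed 1 new [(0,1)] -> total=1
Click 2 (4,2) count=0: revealed 6 new [(3,1) (3,2) (3,3) (4,1) (4,2) (4,3)] -> total=7
Click 3 (3,3) count=2: revealed 0 new [(none)] -> total=7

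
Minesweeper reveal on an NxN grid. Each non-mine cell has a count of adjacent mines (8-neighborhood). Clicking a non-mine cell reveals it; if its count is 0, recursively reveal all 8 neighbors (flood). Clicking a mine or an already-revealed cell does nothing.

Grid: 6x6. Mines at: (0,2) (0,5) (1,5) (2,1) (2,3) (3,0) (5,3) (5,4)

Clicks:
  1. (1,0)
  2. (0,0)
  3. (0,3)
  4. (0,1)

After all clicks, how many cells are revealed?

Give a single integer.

Click 1 (1,0) count=1: revealed 1 new [(1,0)] -> total=1
Click 2 (0,0) count=0: revealed 3 new [(0,0) (0,1) (1,1)] -> total=4
Click 3 (0,3) count=1: revealed 1 new [(0,3)] -> total=5
Click 4 (0,1) count=1: revealed 0 new [(none)] -> total=5

Answer: 5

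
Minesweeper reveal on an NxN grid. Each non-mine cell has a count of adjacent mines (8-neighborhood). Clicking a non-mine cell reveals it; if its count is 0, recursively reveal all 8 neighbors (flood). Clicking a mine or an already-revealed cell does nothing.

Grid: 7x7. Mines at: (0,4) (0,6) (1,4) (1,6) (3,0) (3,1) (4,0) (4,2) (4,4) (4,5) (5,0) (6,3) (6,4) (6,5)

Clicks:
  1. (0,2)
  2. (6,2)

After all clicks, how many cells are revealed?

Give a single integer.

Click 1 (0,2) count=0: revealed 12 new [(0,0) (0,1) (0,2) (0,3) (1,0) (1,1) (1,2) (1,3) (2,0) (2,1) (2,2) (2,3)] -> total=12
Click 2 (6,2) count=1: revealed 1 new [(6,2)] -> total=13

Answer: 13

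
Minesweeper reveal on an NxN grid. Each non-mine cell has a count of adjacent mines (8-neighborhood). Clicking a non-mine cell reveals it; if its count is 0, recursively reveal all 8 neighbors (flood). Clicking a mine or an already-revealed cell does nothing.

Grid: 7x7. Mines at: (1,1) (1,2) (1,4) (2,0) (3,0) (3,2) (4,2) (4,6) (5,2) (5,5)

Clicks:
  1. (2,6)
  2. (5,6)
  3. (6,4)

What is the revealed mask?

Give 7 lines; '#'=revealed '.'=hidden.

Answer: .....##
.....##
.....##
.....##
.......
......#
....#..

Derivation:
Click 1 (2,6) count=0: revealed 8 new [(0,5) (0,6) (1,5) (1,6) (2,5) (2,6) (3,5) (3,6)] -> total=8
Click 2 (5,6) count=2: revealed 1 new [(5,6)] -> total=9
Click 3 (6,4) count=1: revealed 1 new [(6,4)] -> total=10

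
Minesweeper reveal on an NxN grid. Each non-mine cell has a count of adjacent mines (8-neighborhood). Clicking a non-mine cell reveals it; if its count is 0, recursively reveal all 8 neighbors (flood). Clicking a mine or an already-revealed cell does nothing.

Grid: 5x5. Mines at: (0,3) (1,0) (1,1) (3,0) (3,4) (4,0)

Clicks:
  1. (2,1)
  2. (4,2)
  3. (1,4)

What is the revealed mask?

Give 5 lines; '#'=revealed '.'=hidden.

Click 1 (2,1) count=3: revealed 1 new [(2,1)] -> total=1
Click 2 (4,2) count=0: revealed 8 new [(2,2) (2,3) (3,1) (3,2) (3,3) (4,1) (4,2) (4,3)] -> total=9
Click 3 (1,4) count=1: revealed 1 new [(1,4)] -> total=10

Answer: .....
....#
.###.
.###.
.###.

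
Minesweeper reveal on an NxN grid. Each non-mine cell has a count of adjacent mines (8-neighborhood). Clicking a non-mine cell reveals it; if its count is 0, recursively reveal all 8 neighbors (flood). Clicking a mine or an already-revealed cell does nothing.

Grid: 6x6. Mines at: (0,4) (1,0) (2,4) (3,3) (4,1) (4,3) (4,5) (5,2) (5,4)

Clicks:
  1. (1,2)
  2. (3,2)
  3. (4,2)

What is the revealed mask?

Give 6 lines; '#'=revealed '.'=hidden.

Click 1 (1,2) count=0: revealed 9 new [(0,1) (0,2) (0,3) (1,1) (1,2) (1,3) (2,1) (2,2) (2,3)] -> total=9
Click 2 (3,2) count=3: revealed 1 new [(3,2)] -> total=10
Click 3 (4,2) count=4: revealed 1 new [(4,2)] -> total=11

Answer: .###..
.###..
.###..
..#...
..#...
......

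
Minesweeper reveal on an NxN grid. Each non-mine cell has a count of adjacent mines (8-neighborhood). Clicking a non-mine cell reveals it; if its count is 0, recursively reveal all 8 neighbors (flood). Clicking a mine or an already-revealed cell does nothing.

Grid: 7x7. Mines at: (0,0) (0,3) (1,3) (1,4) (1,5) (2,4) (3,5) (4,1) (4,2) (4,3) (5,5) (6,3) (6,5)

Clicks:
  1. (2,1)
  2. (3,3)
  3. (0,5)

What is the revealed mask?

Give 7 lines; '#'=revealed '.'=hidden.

Click 1 (2,1) count=0: revealed 9 new [(1,0) (1,1) (1,2) (2,0) (2,1) (2,2) (3,0) (3,1) (3,2)] -> total=9
Click 2 (3,3) count=3: revealed 1 new [(3,3)] -> total=10
Click 3 (0,5) count=2: revealed 1 new [(0,5)] -> total=11

Answer: .....#.
###....
###....
####...
.......
.......
.......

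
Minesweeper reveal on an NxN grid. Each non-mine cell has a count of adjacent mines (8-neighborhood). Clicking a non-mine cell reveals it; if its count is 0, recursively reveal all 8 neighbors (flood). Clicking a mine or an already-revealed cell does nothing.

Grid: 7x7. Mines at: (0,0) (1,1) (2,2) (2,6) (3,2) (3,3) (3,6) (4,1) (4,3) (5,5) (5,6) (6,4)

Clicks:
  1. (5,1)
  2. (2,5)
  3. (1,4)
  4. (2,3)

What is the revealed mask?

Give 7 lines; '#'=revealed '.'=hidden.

Answer: ..#####
..#####
...###.
.......
.......
.#.....
.......

Derivation:
Click 1 (5,1) count=1: revealed 1 new [(5,1)] -> total=1
Click 2 (2,5) count=2: revealed 1 new [(2,5)] -> total=2
Click 3 (1,4) count=0: revealed 12 new [(0,2) (0,3) (0,4) (0,5) (0,6) (1,2) (1,3) (1,4) (1,5) (1,6) (2,3) (2,4)] -> total=14
Click 4 (2,3) count=3: revealed 0 new [(none)] -> total=14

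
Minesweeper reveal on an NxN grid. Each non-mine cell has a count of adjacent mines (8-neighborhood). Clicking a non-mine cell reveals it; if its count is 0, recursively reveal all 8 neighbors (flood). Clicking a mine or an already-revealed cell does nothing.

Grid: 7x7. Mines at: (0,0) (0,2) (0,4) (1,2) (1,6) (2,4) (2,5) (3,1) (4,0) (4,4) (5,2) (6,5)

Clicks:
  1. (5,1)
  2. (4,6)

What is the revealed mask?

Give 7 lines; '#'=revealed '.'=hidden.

Answer: .......
.......
.......
.....##
.....##
.#...##
.......

Derivation:
Click 1 (5,1) count=2: revealed 1 new [(5,1)] -> total=1
Click 2 (4,6) count=0: revealed 6 new [(3,5) (3,6) (4,5) (4,6) (5,5) (5,6)] -> total=7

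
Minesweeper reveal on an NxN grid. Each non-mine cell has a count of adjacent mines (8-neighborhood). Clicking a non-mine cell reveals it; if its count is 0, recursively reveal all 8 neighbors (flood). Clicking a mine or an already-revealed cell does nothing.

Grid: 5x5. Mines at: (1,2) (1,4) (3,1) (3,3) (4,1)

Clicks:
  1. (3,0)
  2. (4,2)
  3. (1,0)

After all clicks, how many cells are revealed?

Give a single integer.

Answer: 8

Derivation:
Click 1 (3,0) count=2: revealed 1 new [(3,0)] -> total=1
Click 2 (4,2) count=3: revealed 1 new [(4,2)] -> total=2
Click 3 (1,0) count=0: revealed 6 new [(0,0) (0,1) (1,0) (1,1) (2,0) (2,1)] -> total=8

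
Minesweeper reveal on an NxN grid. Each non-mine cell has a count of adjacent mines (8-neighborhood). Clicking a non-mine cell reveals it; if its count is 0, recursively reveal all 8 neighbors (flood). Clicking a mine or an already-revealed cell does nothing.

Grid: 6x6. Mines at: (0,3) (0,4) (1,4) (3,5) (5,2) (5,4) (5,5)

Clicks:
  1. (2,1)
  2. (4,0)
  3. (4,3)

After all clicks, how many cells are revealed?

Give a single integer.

Answer: 24

Derivation:
Click 1 (2,1) count=0: revealed 24 new [(0,0) (0,1) (0,2) (1,0) (1,1) (1,2) (1,3) (2,0) (2,1) (2,2) (2,3) (2,4) (3,0) (3,1) (3,2) (3,3) (3,4) (4,0) (4,1) (4,2) (4,3) (4,4) (5,0) (5,1)] -> total=24
Click 2 (4,0) count=0: revealed 0 new [(none)] -> total=24
Click 3 (4,3) count=2: revealed 0 new [(none)] -> total=24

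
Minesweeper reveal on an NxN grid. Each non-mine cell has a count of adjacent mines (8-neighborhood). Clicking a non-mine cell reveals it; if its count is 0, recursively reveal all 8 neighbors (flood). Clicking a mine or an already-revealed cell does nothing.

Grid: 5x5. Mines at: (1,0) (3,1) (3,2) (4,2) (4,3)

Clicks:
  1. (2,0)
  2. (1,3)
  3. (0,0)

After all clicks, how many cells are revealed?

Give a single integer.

Answer: 16

Derivation:
Click 1 (2,0) count=2: revealed 1 new [(2,0)] -> total=1
Click 2 (1,3) count=0: revealed 14 new [(0,1) (0,2) (0,3) (0,4) (1,1) (1,2) (1,3) (1,4) (2,1) (2,2) (2,3) (2,4) (3,3) (3,4)] -> total=15
Click 3 (0,0) count=1: revealed 1 new [(0,0)] -> total=16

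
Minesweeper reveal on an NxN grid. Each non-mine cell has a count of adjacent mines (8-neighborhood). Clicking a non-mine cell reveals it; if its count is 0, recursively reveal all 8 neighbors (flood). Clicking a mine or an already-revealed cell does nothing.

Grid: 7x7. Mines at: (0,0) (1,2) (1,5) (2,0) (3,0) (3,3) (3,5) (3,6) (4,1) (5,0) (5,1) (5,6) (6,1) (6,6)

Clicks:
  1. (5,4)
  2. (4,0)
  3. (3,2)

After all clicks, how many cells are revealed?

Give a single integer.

Answer: 14

Derivation:
Click 1 (5,4) count=0: revealed 12 new [(4,2) (4,3) (4,4) (4,5) (5,2) (5,3) (5,4) (5,5) (6,2) (6,3) (6,4) (6,5)] -> total=12
Click 2 (4,0) count=4: revealed 1 new [(4,0)] -> total=13
Click 3 (3,2) count=2: revealed 1 new [(3,2)] -> total=14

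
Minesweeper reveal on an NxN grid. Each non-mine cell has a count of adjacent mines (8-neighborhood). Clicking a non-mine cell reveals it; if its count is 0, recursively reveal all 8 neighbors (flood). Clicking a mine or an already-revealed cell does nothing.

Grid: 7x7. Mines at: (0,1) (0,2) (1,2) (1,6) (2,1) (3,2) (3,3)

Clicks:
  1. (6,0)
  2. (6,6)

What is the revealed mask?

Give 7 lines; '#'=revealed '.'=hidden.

Click 1 (6,0) count=0: revealed 29 new [(2,4) (2,5) (2,6) (3,0) (3,1) (3,4) (3,5) (3,6) (4,0) (4,1) (4,2) (4,3) (4,4) (4,5) (4,6) (5,0) (5,1) (5,2) (5,3) (5,4) (5,5) (5,6) (6,0) (6,1) (6,2) (6,3) (6,4) (6,5) (6,6)] -> total=29
Click 2 (6,6) count=0: revealed 0 new [(none)] -> total=29

Answer: .......
.......
....###
##..###
#######
#######
#######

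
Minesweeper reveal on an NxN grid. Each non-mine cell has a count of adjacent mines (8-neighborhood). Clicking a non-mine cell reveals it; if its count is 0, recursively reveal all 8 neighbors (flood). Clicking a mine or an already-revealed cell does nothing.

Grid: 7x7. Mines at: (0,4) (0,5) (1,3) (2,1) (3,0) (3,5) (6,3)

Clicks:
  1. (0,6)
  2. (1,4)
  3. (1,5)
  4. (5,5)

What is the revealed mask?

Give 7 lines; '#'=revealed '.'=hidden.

Click 1 (0,6) count=1: revealed 1 new [(0,6)] -> total=1
Click 2 (1,4) count=3: revealed 1 new [(1,4)] -> total=2
Click 3 (1,5) count=2: revealed 1 new [(1,5)] -> total=3
Click 4 (5,5) count=0: revealed 9 new [(4,4) (4,5) (4,6) (5,4) (5,5) (5,6) (6,4) (6,5) (6,6)] -> total=12

Answer: ......#
....##.
.......
.......
....###
....###
....###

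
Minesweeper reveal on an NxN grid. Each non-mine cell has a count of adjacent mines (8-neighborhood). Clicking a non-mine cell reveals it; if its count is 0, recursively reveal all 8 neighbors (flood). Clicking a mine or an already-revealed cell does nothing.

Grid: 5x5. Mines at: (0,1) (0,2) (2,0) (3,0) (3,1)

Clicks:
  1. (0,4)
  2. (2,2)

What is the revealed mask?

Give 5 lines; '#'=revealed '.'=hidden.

Click 1 (0,4) count=0: revealed 14 new [(0,3) (0,4) (1,2) (1,3) (1,4) (2,2) (2,3) (2,4) (3,2) (3,3) (3,4) (4,2) (4,3) (4,4)] -> total=14
Click 2 (2,2) count=1: revealed 0 new [(none)] -> total=14

Answer: ...##
..###
..###
..###
..###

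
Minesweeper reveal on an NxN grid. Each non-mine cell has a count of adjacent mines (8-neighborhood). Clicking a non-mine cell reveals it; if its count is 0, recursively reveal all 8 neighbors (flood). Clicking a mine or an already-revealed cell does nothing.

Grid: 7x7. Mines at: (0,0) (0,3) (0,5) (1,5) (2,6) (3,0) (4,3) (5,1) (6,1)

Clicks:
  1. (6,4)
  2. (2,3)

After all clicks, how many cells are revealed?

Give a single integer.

Answer: 27

Derivation:
Click 1 (6,4) count=0: revealed 16 new [(3,4) (3,5) (3,6) (4,4) (4,5) (4,6) (5,2) (5,3) (5,4) (5,5) (5,6) (6,2) (6,3) (6,4) (6,5) (6,6)] -> total=16
Click 2 (2,3) count=0: revealed 11 new [(1,1) (1,2) (1,3) (1,4) (2,1) (2,2) (2,3) (2,4) (3,1) (3,2) (3,3)] -> total=27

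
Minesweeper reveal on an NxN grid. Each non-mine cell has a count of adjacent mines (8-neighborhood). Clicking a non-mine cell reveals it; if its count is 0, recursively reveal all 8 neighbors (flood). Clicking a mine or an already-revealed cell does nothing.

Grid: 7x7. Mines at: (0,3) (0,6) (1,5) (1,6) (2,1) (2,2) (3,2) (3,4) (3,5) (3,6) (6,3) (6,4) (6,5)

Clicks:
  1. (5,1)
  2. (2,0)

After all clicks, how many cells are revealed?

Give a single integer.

Click 1 (5,1) count=0: revealed 11 new [(3,0) (3,1) (4,0) (4,1) (4,2) (5,0) (5,1) (5,2) (6,0) (6,1) (6,2)] -> total=11
Click 2 (2,0) count=1: revealed 1 new [(2,0)] -> total=12

Answer: 12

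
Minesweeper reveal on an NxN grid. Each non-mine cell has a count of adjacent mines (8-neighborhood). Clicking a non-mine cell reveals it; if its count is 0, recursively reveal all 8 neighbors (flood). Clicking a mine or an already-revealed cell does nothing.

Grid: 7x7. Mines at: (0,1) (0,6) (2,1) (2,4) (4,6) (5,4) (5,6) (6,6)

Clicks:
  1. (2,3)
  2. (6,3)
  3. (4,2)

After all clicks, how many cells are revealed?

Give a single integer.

Click 1 (2,3) count=1: revealed 1 new [(2,3)] -> total=1
Click 2 (6,3) count=1: revealed 1 new [(6,3)] -> total=2
Click 3 (4,2) count=0: revealed 15 new [(3,0) (3,1) (3,2) (3,3) (4,0) (4,1) (4,2) (4,3) (5,0) (5,1) (5,2) (5,3) (6,0) (6,1) (6,2)] -> total=17

Answer: 17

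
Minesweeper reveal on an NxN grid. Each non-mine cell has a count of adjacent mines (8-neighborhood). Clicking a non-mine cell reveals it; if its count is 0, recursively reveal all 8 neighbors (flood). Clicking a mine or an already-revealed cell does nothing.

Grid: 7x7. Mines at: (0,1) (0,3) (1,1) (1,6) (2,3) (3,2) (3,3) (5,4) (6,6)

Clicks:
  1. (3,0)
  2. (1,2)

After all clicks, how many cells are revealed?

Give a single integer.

Click 1 (3,0) count=0: revealed 16 new [(2,0) (2,1) (3,0) (3,1) (4,0) (4,1) (4,2) (4,3) (5,0) (5,1) (5,2) (5,3) (6,0) (6,1) (6,2) (6,3)] -> total=16
Click 2 (1,2) count=4: revealed 1 new [(1,2)] -> total=17

Answer: 17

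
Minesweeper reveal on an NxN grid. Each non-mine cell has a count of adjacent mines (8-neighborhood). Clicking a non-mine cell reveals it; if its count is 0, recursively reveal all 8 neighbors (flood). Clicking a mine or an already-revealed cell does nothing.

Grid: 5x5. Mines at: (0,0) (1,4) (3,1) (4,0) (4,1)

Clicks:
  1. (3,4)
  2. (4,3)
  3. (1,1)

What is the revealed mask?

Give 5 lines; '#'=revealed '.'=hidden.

Answer: .....
.#...
..###
..###
..###

Derivation:
Click 1 (3,4) count=0: revealed 9 new [(2,2) (2,3) (2,4) (3,2) (3,3) (3,4) (4,2) (4,3) (4,4)] -> total=9
Click 2 (4,3) count=0: revealed 0 new [(none)] -> total=9
Click 3 (1,1) count=1: revealed 1 new [(1,1)] -> total=10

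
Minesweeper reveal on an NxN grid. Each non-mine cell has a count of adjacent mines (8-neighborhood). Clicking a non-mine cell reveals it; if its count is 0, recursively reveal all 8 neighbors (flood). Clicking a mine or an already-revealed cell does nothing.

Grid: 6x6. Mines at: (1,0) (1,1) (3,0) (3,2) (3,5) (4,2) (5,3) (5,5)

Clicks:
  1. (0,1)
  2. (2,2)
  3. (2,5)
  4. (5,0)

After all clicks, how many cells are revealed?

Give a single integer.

Click 1 (0,1) count=2: revealed 1 new [(0,1)] -> total=1
Click 2 (2,2) count=2: revealed 1 new [(2,2)] -> total=2
Click 3 (2,5) count=1: revealed 1 new [(2,5)] -> total=3
Click 4 (5,0) count=0: revealed 4 new [(4,0) (4,1) (5,0) (5,1)] -> total=7

Answer: 7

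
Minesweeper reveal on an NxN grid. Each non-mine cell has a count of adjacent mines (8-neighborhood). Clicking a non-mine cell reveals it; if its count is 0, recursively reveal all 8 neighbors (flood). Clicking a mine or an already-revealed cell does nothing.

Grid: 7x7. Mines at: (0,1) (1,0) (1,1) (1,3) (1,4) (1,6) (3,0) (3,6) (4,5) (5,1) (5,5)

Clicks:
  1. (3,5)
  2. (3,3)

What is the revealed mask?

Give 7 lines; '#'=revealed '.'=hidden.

Answer: .......
.......
.####..
.#####.
.####..
..###..
..###..

Derivation:
Click 1 (3,5) count=2: revealed 1 new [(3,5)] -> total=1
Click 2 (3,3) count=0: revealed 18 new [(2,1) (2,2) (2,3) (2,4) (3,1) (3,2) (3,3) (3,4) (4,1) (4,2) (4,3) (4,4) (5,2) (5,3) (5,4) (6,2) (6,3) (6,4)] -> total=19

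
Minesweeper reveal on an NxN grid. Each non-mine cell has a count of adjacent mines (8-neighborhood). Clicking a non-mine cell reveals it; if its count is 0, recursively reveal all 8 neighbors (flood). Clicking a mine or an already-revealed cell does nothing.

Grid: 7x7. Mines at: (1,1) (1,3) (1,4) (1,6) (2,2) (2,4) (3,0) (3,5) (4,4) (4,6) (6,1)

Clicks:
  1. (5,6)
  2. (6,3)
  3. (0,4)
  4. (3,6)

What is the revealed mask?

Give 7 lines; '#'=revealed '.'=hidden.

Answer: ....#..
.......
.......
......#
.......
..#####
..#####

Derivation:
Click 1 (5,6) count=1: revealed 1 new [(5,6)] -> total=1
Click 2 (6,3) count=0: revealed 9 new [(5,2) (5,3) (5,4) (5,5) (6,2) (6,3) (6,4) (6,5) (6,6)] -> total=10
Click 3 (0,4) count=2: revealed 1 new [(0,4)] -> total=11
Click 4 (3,6) count=2: revealed 1 new [(3,6)] -> total=12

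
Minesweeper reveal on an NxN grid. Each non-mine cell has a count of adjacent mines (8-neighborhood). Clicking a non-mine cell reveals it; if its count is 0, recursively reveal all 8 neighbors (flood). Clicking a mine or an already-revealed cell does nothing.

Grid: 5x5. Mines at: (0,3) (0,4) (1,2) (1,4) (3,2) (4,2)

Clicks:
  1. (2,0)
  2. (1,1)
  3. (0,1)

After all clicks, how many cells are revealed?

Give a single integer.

Click 1 (2,0) count=0: revealed 10 new [(0,0) (0,1) (1,0) (1,1) (2,0) (2,1) (3,0) (3,1) (4,0) (4,1)] -> total=10
Click 2 (1,1) count=1: revealed 0 new [(none)] -> total=10
Click 3 (0,1) count=1: revealed 0 new [(none)] -> total=10

Answer: 10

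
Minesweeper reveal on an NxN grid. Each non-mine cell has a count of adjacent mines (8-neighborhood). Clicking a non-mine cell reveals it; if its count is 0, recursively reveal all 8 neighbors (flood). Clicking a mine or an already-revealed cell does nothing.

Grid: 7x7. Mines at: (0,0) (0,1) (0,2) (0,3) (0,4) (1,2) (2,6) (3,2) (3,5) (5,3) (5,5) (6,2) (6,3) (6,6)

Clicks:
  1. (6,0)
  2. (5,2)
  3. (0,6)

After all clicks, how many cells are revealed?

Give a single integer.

Answer: 17

Derivation:
Click 1 (6,0) count=0: revealed 12 new [(1,0) (1,1) (2,0) (2,1) (3,0) (3,1) (4,0) (4,1) (5,0) (5,1) (6,0) (6,1)] -> total=12
Click 2 (5,2) count=3: revealed 1 new [(5,2)] -> total=13
Click 3 (0,6) count=0: revealed 4 new [(0,5) (0,6) (1,5) (1,6)] -> total=17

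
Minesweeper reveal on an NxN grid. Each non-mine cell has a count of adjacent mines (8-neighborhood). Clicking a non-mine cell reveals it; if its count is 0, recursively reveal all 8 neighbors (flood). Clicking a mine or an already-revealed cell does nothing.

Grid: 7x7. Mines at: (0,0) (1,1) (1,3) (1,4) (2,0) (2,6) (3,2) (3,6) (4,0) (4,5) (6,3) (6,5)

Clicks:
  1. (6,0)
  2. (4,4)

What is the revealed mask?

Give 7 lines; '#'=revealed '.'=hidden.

Answer: .......
.......
.......
.......
....#..
###....
###....

Derivation:
Click 1 (6,0) count=0: revealed 6 new [(5,0) (5,1) (5,2) (6,0) (6,1) (6,2)] -> total=6
Click 2 (4,4) count=1: revealed 1 new [(4,4)] -> total=7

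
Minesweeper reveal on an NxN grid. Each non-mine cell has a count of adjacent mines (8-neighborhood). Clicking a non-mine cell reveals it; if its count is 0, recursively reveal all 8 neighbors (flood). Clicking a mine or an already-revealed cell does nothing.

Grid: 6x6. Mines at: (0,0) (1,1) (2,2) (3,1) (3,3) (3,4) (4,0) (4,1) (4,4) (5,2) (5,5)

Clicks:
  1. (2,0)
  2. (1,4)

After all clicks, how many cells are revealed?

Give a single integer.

Click 1 (2,0) count=2: revealed 1 new [(2,0)] -> total=1
Click 2 (1,4) count=0: revealed 11 new [(0,2) (0,3) (0,4) (0,5) (1,2) (1,3) (1,4) (1,5) (2,3) (2,4) (2,5)] -> total=12

Answer: 12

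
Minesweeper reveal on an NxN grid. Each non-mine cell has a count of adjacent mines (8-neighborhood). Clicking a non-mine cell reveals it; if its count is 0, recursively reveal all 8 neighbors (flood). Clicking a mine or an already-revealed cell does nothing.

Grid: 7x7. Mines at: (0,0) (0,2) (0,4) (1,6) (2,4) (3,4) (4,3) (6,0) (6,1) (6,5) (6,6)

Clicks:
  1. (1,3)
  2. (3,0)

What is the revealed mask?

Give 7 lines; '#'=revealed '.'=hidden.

Click 1 (1,3) count=3: revealed 1 new [(1,3)] -> total=1
Click 2 (3,0) count=0: revealed 17 new [(1,0) (1,1) (1,2) (2,0) (2,1) (2,2) (2,3) (3,0) (3,1) (3,2) (3,3) (4,0) (4,1) (4,2) (5,0) (5,1) (5,2)] -> total=18

Answer: .......
####...
####...
####...
###....
###....
.......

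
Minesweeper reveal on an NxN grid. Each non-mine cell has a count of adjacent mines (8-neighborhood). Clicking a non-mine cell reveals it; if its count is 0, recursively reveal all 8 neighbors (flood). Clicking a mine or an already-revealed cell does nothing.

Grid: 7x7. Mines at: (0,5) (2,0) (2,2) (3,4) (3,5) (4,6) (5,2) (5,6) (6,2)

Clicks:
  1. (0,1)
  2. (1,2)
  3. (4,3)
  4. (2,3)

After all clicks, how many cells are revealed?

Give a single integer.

Answer: 12

Derivation:
Click 1 (0,1) count=0: revealed 10 new [(0,0) (0,1) (0,2) (0,3) (0,4) (1,0) (1,1) (1,2) (1,3) (1,4)] -> total=10
Click 2 (1,2) count=1: revealed 0 new [(none)] -> total=10
Click 3 (4,3) count=2: revealed 1 new [(4,3)] -> total=11
Click 4 (2,3) count=2: revealed 1 new [(2,3)] -> total=12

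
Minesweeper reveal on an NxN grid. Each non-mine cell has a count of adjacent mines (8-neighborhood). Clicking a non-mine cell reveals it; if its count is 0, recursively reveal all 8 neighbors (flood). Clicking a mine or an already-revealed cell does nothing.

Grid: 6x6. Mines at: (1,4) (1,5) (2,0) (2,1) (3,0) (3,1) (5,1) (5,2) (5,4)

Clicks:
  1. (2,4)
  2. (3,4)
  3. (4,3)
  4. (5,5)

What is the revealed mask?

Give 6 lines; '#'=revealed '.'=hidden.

Click 1 (2,4) count=2: revealed 1 new [(2,4)] -> total=1
Click 2 (3,4) count=0: revealed 11 new [(2,2) (2,3) (2,5) (3,2) (3,3) (3,4) (3,5) (4,2) (4,3) (4,4) (4,5)] -> total=12
Click 3 (4,3) count=2: revealed 0 new [(none)] -> total=12
Click 4 (5,5) count=1: revealed 1 new [(5,5)] -> total=13

Answer: ......
......
..####
..####
..####
.....#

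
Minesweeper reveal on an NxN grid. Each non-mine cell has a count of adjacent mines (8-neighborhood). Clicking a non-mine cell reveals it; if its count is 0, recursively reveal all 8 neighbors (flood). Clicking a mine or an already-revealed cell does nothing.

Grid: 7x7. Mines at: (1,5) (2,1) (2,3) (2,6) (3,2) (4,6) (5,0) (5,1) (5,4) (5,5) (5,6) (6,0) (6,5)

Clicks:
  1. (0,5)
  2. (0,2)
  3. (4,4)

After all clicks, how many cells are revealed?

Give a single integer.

Answer: 12

Derivation:
Click 1 (0,5) count=1: revealed 1 new [(0,5)] -> total=1
Click 2 (0,2) count=0: revealed 10 new [(0,0) (0,1) (0,2) (0,3) (0,4) (1,0) (1,1) (1,2) (1,3) (1,4)] -> total=11
Click 3 (4,4) count=2: revealed 1 new [(4,4)] -> total=12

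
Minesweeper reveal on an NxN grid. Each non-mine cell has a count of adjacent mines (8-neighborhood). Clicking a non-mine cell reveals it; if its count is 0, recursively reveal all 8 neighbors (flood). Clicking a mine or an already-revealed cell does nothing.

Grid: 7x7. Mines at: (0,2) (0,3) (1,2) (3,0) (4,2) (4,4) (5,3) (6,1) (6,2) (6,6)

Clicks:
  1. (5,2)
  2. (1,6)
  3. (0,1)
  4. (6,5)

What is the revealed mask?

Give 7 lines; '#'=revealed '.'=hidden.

Click 1 (5,2) count=4: revealed 1 new [(5,2)] -> total=1
Click 2 (1,6) count=0: revealed 19 new [(0,4) (0,5) (0,6) (1,3) (1,4) (1,5) (1,6) (2,3) (2,4) (2,5) (2,6) (3,3) (3,4) (3,5) (3,6) (4,5) (4,6) (5,5) (5,6)] -> total=20
Click 3 (0,1) count=2: revealed 1 new [(0,1)] -> total=21
Click 4 (6,5) count=1: revealed 1 new [(6,5)] -> total=22

Answer: .#..###
...####
...####
...####
.....##
..#..##
.....#.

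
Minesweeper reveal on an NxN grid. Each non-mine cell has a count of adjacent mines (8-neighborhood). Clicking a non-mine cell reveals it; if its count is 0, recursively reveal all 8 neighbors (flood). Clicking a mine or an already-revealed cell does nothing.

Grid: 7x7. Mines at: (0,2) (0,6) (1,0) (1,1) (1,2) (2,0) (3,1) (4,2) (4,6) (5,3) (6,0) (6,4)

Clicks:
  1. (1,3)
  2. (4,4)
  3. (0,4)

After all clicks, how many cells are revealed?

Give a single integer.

Click 1 (1,3) count=2: revealed 1 new [(1,3)] -> total=1
Click 2 (4,4) count=1: revealed 1 new [(4,4)] -> total=2
Click 3 (0,4) count=0: revealed 16 new [(0,3) (0,4) (0,5) (1,4) (1,5) (1,6) (2,3) (2,4) (2,5) (2,6) (3,3) (3,4) (3,5) (3,6) (4,3) (4,5)] -> total=18

Answer: 18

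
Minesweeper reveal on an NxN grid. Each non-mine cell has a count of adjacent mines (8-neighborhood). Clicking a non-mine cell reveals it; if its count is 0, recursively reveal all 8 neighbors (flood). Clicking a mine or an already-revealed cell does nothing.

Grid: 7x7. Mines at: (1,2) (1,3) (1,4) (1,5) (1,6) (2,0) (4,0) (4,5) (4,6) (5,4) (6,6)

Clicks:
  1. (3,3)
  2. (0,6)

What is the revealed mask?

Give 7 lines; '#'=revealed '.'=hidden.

Click 1 (3,3) count=0: revealed 20 new [(2,1) (2,2) (2,3) (2,4) (3,1) (3,2) (3,3) (3,4) (4,1) (4,2) (4,3) (4,4) (5,0) (5,1) (5,2) (5,3) (6,0) (6,1) (6,2) (6,3)] -> total=20
Click 2 (0,6) count=2: revealed 1 new [(0,6)] -> total=21

Answer: ......#
.......
.####..
.####..
.####..
####...
####...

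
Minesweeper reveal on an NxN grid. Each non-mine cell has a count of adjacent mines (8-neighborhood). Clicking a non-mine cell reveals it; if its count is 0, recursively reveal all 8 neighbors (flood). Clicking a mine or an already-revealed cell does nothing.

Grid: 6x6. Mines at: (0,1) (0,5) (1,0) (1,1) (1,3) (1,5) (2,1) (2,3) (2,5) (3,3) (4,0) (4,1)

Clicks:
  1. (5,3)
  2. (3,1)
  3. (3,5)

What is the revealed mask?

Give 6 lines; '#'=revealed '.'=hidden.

Click 1 (5,3) count=0: revealed 10 new [(3,4) (3,5) (4,2) (4,3) (4,4) (4,5) (5,2) (5,3) (5,4) (5,5)] -> total=10
Click 2 (3,1) count=3: revealed 1 new [(3,1)] -> total=11
Click 3 (3,5) count=1: revealed 0 new [(none)] -> total=11

Answer: ......
......
......
.#..##
..####
..####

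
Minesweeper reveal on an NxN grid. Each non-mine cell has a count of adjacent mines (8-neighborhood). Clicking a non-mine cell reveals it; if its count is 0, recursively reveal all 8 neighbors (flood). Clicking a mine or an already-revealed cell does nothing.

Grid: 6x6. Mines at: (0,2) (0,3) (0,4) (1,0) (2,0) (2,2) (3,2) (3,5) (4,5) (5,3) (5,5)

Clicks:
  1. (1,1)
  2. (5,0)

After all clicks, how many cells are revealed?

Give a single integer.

Answer: 9

Derivation:
Click 1 (1,1) count=4: revealed 1 new [(1,1)] -> total=1
Click 2 (5,0) count=0: revealed 8 new [(3,0) (3,1) (4,0) (4,1) (4,2) (5,0) (5,1) (5,2)] -> total=9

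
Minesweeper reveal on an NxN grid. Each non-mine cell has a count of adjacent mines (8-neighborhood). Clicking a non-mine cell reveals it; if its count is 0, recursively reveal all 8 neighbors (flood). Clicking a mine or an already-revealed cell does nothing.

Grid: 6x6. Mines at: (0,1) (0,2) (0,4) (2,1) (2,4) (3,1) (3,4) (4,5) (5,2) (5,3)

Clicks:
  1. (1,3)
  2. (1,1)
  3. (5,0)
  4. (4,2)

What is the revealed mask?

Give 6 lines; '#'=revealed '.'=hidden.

Answer: ......
.#.#..
......
......
###...
##....

Derivation:
Click 1 (1,3) count=3: revealed 1 new [(1,3)] -> total=1
Click 2 (1,1) count=3: revealed 1 new [(1,1)] -> total=2
Click 3 (5,0) count=0: revealed 4 new [(4,0) (4,1) (5,0) (5,1)] -> total=6
Click 4 (4,2) count=3: revealed 1 new [(4,2)] -> total=7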